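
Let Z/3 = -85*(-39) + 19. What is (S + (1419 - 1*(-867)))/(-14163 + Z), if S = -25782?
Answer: 7832/1387 ≈ 5.6467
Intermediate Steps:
Z = 10002 (Z = 3*(-85*(-39) + 19) = 3*(3315 + 19) = 3*3334 = 10002)
(S + (1419 - 1*(-867)))/(-14163 + Z) = (-25782 + (1419 - 1*(-867)))/(-14163 + 10002) = (-25782 + (1419 + 867))/(-4161) = (-25782 + 2286)*(-1/4161) = -23496*(-1/4161) = 7832/1387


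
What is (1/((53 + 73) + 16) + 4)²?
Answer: 323761/20164 ≈ 16.056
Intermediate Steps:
(1/((53 + 73) + 16) + 4)² = (1/(126 + 16) + 4)² = (1/142 + 4)² = (569/142)² = 323761/20164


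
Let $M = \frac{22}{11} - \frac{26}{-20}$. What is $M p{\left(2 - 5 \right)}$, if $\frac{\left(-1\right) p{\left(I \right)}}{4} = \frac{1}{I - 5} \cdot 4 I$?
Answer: $- \frac{99}{5} \approx -19.8$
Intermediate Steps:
$p{\left(I \right)} = - \frac{16 I}{-5 + I}$ ($p{\left(I \right)} = - 4 \frac{1}{I - 5} \cdot 4 I = - 4 \frac{1}{-5 + I} 4 I = - 4 \frac{4}{-5 + I} I = - 4 \frac{4 I}{-5 + I} = - \frac{16 I}{-5 + I}$)
$M = \frac{33}{10}$ ($M = 22 \cdot \frac{1}{11} - - \frac{13}{10} = 2 + \frac{13}{10} = \frac{33}{10} \approx 3.3$)
$M p{\left(2 - 5 \right)} = \frac{33 \left(- \frac{16 \left(2 - 5\right)}{-5 + \left(2 - 5\right)}\right)}{10} = \frac{33 \left(\left(-16\right) \left(-3\right) \frac{1}{-5 - 3}\right)}{10} = \frac{33 \left(\left(-16\right) \left(-3\right) \frac{1}{-8}\right)}{10} = \frac{33 \left(\left(-16\right) \left(-3\right) \left(- \frac{1}{8}\right)\right)}{10} = \frac{33}{10} \left(-6\right) = - \frac{99}{5}$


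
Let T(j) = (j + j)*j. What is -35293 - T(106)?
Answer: -57765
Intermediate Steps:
T(j) = 2*j² (T(j) = (2*j)*j = 2*j²)
-35293 - T(106) = -35293 - 2*106² = -35293 - 2*11236 = -35293 - 1*22472 = -35293 - 22472 = -57765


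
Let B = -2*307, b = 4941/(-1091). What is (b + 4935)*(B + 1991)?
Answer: 7407081288/1091 ≈ 6.7893e+6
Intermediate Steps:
b = -4941/1091 (b = 4941*(-1/1091) = -4941/1091 ≈ -4.5289)
B = -614
(b + 4935)*(B + 1991) = (-4941/1091 + 4935)*(-614 + 1991) = (5379144/1091)*1377 = 7407081288/1091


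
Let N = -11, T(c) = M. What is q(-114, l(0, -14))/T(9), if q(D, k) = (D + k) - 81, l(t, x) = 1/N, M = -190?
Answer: 1073/1045 ≈ 1.0268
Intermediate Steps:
T(c) = -190
l(t, x) = -1/11 (l(t, x) = 1/(-11) = -1/11)
q(D, k) = -81 + D + k
q(-114, l(0, -14))/T(9) = (-81 - 114 - 1/11)/(-190) = -2146/11*(-1/190) = 1073/1045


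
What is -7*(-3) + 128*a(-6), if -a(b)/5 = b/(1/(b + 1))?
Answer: -19179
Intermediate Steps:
a(b) = -5*b*(1 + b) (a(b) = -5*b/(1/(b + 1)) = -5*b/(1/(1 + b)) = -5*b*(1 + b))
-7*(-3) + 128*a(-6) = -7*(-3) + 128*(-5*(-6)*(1 - 6)) = 21 + 128*(-5*(-6)*(-5)) = 21 + 128*(-150) = 21 - 19200 = -19179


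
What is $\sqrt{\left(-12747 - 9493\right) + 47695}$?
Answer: $\sqrt{25455} \approx 159.55$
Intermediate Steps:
$\sqrt{\left(-12747 - 9493\right) + 47695} = \sqrt{-22240 + 47695} = \sqrt{25455}$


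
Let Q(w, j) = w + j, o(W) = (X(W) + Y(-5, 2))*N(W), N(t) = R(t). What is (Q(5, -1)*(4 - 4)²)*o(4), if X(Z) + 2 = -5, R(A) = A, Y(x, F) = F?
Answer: 0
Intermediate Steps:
N(t) = t
X(Z) = -7 (X(Z) = -2 - 5 = -7)
o(W) = -5*W (o(W) = (-7 + 2)*W = -5*W)
Q(w, j) = j + w
(Q(5, -1)*(4 - 4)²)*o(4) = ((-1 + 5)*(4 - 4)²)*(-5*4) = (4*0²)*(-20) = (4*0)*(-20) = 0*(-20) = 0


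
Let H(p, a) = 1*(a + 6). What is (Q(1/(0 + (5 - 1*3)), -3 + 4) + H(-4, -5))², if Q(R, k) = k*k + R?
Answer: 25/4 ≈ 6.2500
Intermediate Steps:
H(p, a) = 6 + a (H(p, a) = 1*(6 + a) = 6 + a)
Q(R, k) = R + k² (Q(R, k) = k² + R = R + k²)
(Q(1/(0 + (5 - 1*3)), -3 + 4) + H(-4, -5))² = ((1/(0 + (5 - 1*3)) + (-3 + 4)²) + (6 - 5))² = ((1/(0 + (5 - 3)) + 1²) + 1)² = ((1/(0 + 2) + 1) + 1)² = ((1/2 + 1) + 1)² = ((½ + 1) + 1)² = (3/2 + 1)² = (5/2)² = 25/4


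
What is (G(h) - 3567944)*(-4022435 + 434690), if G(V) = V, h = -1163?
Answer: 12805045793715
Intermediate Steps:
(G(h) - 3567944)*(-4022435 + 434690) = (-1163 - 3567944)*(-4022435 + 434690) = -3569107*(-3587745) = 12805045793715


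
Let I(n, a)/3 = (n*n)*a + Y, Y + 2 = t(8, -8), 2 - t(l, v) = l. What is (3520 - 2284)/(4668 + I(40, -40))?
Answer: -103/15613 ≈ -0.0065971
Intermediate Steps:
t(l, v) = 2 - l
Y = -8 (Y = -2 + (2 - 1*8) = -2 + (2 - 8) = -2 - 6 = -8)
I(n, a) = -24 + 3*a*n² (I(n, a) = 3*((n*n)*a - 8) = 3*(n²*a - 8) = 3*(a*n² - 8) = 3*(-8 + a*n²) = -24 + 3*a*n²)
(3520 - 2284)/(4668 + I(40, -40)) = (3520 - 2284)/(4668 + (-24 + 3*(-40)*40²)) = 1236/(4668 + (-24 + 3*(-40)*1600)) = 1236/(4668 + (-24 - 192000)) = 1236/(4668 - 192024) = 1236/(-187356) = 1236*(-1/187356) = -103/15613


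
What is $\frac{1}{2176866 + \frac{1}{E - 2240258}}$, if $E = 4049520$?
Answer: $\frac{1809262}{3938520932893} \approx 4.5938 \cdot 10^{-7}$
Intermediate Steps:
$\frac{1}{2176866 + \frac{1}{E - 2240258}} = \frac{1}{2176866 + \frac{1}{4049520 - 2240258}} = \frac{1}{2176866 + \frac{1}{1809262}} = \frac{1}{\frac{3938520932893}{1809262}} = \frac{1809262}{3938520932893}$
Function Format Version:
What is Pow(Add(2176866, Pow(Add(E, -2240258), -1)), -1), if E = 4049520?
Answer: Rational(1809262, 3938520932893) ≈ 4.5938e-7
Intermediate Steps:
Pow(Add(2176866, Pow(Add(E, -2240258), -1)), -1) = Pow(Add(2176866, Pow(Add(4049520, -2240258), -1)), -1) = Pow(Add(2176866, Pow(1809262, -1)), -1) = Pow(Add(2176866, Rational(1, 1809262)), -1) = Pow(Rational(3938520932893, 1809262), -1) = Rational(1809262, 3938520932893)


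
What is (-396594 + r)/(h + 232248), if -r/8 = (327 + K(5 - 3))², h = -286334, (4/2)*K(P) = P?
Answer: 628633/27043 ≈ 23.246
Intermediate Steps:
K(P) = P/2
r = -860672 (r = -8*(327 + (5 - 3)/2)² = -8*(327 + (½)*2)² = -8*(327 + 1)² = -8*328² = -8*107584 = -860672)
(-396594 + r)/(h + 232248) = (-396594 - 860672)/(-286334 + 232248) = -1257266/(-54086) = -1257266*(-1/54086) = 628633/27043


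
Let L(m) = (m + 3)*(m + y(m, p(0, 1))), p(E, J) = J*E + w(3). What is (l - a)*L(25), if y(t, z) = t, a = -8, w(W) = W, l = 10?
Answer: 25200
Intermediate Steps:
p(E, J) = 3 + E*J (p(E, J) = J*E + 3 = E*J + 3 = 3 + E*J)
L(m) = 2*m*(3 + m) (L(m) = (m + 3)*(m + m) = (3 + m)*(2*m) = 2*m*(3 + m))
(l - a)*L(25) = (10 - 1*(-8))*(2*25*(3 + 25)) = (10 + 8)*(2*25*28) = 18*1400 = 25200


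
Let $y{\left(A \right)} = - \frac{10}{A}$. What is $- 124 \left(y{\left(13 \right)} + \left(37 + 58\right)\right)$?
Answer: $- \frac{151900}{13} \approx -11685.0$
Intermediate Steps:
$- 124 \left(y{\left(13 \right)} + \left(37 + 58\right)\right) = - 124 \left(- \frac{10}{13} + \left(37 + 58\right)\right) = - 124 \left(\left(-10\right) \frac{1}{13} + 95\right) = - 124 \left(- \frac{10}{13} + 95\right) = \left(-124\right) \frac{1225}{13} = - \frac{151900}{13}$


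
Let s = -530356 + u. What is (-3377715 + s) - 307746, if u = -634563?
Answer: -4850380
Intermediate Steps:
s = -1164919 (s = -530356 - 634563 = -1164919)
(-3377715 + s) - 307746 = (-3377715 - 1164919) - 307746 = -4542634 - 307746 = -4850380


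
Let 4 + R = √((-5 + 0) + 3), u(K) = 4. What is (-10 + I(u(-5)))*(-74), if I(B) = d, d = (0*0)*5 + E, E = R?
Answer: 1036 - 74*I*√2 ≈ 1036.0 - 104.65*I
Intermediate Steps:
R = -4 + I*√2 (R = -4 + √((-5 + 0) + 3) = -4 + √(-5 + 3) = -4 + √(-2) = -4 + I*√2 ≈ -4.0 + 1.4142*I)
E = -4 + I*√2 ≈ -4.0 + 1.4142*I
d = -4 + I*√2 (d = (0*0)*5 + (-4 + I*√2) = 0*5 + (-4 + I*√2) = 0 + (-4 + I*√2) = -4 + I*√2 ≈ -4.0 + 1.4142*I)
I(B) = -4 + I*√2
(-10 + I(u(-5)))*(-74) = (-10 + (-4 + I*√2))*(-74) = (-14 + I*√2)*(-74) = 1036 - 74*I*√2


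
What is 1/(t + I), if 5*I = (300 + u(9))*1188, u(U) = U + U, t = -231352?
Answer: -5/778976 ≈ -6.4187e-6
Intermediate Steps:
u(U) = 2*U
I = 377784/5 (I = ((300 + 2*9)*1188)/5 = ((300 + 18)*1188)/5 = (318*1188)/5 = (⅕)*377784 = 377784/5 ≈ 75557.)
1/(t + I) = 1/(-231352 + 377784/5) = 1/(-778976/5) = -5/778976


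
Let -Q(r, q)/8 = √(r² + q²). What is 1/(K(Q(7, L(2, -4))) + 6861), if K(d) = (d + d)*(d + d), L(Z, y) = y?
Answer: 1/23501 ≈ 4.2551e-5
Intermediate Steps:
Q(r, q) = -8*√(q² + r²) (Q(r, q) = -8*√(r² + q²) = -8*√(q² + r²))
K(d) = 4*d² (K(d) = (2*d)*(2*d) = 4*d²)
1/(K(Q(7, L(2, -4))) + 6861) = 1/(4*(-8*√((-4)² + 7²))² + 6861) = 1/(4*(-8*√(16 + 49))² + 6861) = 1/(4*(-8*√65)² + 6861) = 1/(4*4160 + 6861) = 1/(16640 + 6861) = 1/23501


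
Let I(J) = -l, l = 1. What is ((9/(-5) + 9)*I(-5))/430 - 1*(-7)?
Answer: 7507/1075 ≈ 6.9833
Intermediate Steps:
I(J) = -1 (I(J) = -1*1 = -1)
((9/(-5) + 9)*I(-5))/430 - 1*(-7) = ((9/(-5) + 9)*(-1))/430 - 1*(-7) = ((9*(-⅕) + 9)*(-1))*(1/430) + 7 = ((-9/5 + 9)*(-1))*(1/430) + 7 = ((36/5)*(-1))*(1/430) + 7 = -36/5*1/430 + 7 = -18/1075 + 7 = 7507/1075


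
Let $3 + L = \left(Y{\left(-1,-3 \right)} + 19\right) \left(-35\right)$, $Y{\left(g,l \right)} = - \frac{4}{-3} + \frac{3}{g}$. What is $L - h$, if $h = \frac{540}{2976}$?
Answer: $- \frac{453727}{744} \approx -609.85$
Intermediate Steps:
$Y{\left(g,l \right)} = \frac{4}{3} + \frac{3}{g}$ ($Y{\left(g,l \right)} = \left(-4\right) \left(- \frac{1}{3}\right) + \frac{3}{g} = \frac{4}{3} + \frac{3}{g}$)
$h = \frac{45}{248}$ ($h = 540 \cdot \frac{1}{2976} = \frac{45}{248} \approx 0.18145$)
$L = - \frac{1829}{3}$ ($L = -3 + \left(\left(\frac{4}{3} + \frac{3}{-1}\right) + 19\right) \left(-35\right) = -3 + \left(\left(\frac{4}{3} + 3 \left(-1\right)\right) + 19\right) \left(-35\right) = -3 + \left(\left(\frac{4}{3} - 3\right) + 19\right) \left(-35\right) = -3 + \left(- \frac{5}{3} + 19\right) \left(-35\right) = -3 + \frac{52}{3} \left(-35\right) = -3 - \frac{1820}{3} = - \frac{1829}{3} \approx -609.67$)
$L - h = - \frac{1829}{3} - \frac{45}{248} = - \frac{453727}{744}$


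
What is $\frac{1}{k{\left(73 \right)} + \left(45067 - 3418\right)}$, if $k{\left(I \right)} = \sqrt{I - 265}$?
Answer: $\frac{13883}{578213131} - \frac{8 i \sqrt{3}}{1734639393} \approx 2.401 \cdot 10^{-5} - 7.9881 \cdot 10^{-9} i$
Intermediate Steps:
$k{\left(I \right)} = \sqrt{-265 + I}$
$\frac{1}{k{\left(73 \right)} + \left(45067 - 3418\right)} = \frac{1}{\sqrt{-265 + 73} + \left(45067 - 3418\right)} = \frac{1}{\sqrt{-192} + 41649} = \frac{1}{8 i \sqrt{3} + 41649} = \frac{1}{41649 + 8 i \sqrt{3}}$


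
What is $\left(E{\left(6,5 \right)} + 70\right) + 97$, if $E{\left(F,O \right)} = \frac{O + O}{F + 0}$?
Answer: $\frac{506}{3} \approx 168.67$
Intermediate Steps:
$E{\left(F,O \right)} = \frac{2 O}{F}$
$\left(E{\left(6,5 \right)} + 70\right) + 97 = \left(2 \cdot 5 \cdot \frac{1}{6} + 70\right) + 97 = \left(\frac{5}{3} + 70\right) + 97 = \frac{215}{3} + 97 = \frac{506}{3}$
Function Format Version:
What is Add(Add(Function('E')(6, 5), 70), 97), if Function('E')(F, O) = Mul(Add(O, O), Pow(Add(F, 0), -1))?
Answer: Rational(506, 3) ≈ 168.67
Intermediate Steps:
Function('E')(F, O) = Mul(2, O, Pow(F, -1)) (Function('E')(F, O) = Mul(Mul(2, O), Pow(F, -1)) = Mul(2, O, Pow(F, -1)))
Add(Add(Function('E')(6, 5), 70), 97) = Add(Add(Mul(2, 5, Pow(6, -1)), 70), 97) = Add(Add(Mul(2, 5, Rational(1, 6)), 70), 97) = Add(Add(Rational(5, 3), 70), 97) = Add(Rational(215, 3), 97) = Rational(506, 3)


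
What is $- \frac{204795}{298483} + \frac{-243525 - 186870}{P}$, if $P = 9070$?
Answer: $- \frac{26064616287}{541448162} \approx -48.139$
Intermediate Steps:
$- \frac{204795}{298483} + \frac{-243525 - 186870}{P} = - \frac{204795}{298483} + \frac{-243525 - 186870}{9070} = \left(-204795\right) \frac{1}{298483} - \frac{86079}{1814} = - \frac{204795}{298483} - \frac{86079}{1814} = - \frac{26064616287}{541448162}$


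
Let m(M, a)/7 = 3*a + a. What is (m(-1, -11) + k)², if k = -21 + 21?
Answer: 94864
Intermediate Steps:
k = 0
m(M, a) = 28*a (m(M, a) = 7*(3*a + a) = 7*(4*a) = 28*a)
(m(-1, -11) + k)² = (28*(-11) + 0)² = (-308 + 0)² = (-308)² = 94864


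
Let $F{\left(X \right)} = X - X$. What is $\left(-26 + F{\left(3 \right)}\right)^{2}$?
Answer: $676$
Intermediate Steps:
$F{\left(X \right)} = 0$
$\left(-26 + F{\left(3 \right)}\right)^{2} = \left(-26 + 0\right)^{2} = \left(-26\right)^{2} = 676$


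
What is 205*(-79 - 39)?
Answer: -24190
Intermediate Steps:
205*(-79 - 39) = 205*(-118) = -24190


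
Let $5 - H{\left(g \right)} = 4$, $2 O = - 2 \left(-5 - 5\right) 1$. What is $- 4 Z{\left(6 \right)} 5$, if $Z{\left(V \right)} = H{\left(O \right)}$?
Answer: $-20$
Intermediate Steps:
$O = 10$ ($O = \frac{- 2 \left(-5 - 5\right) 1}{2} = \frac{\left(-2\right) \left(-10\right) 1}{2} = \frac{20 \cdot 1}{2} = \frac{1}{2} \cdot 20 = 10$)
$H{\left(g \right)} = 1$ ($H{\left(g \right)} = 5 - 4 = 1$)
$Z{\left(V \right)} = 1$
$- 4 Z{\left(6 \right)} 5 = \left(-4\right) 1 \cdot 5 = \left(-4\right) 5 = -20$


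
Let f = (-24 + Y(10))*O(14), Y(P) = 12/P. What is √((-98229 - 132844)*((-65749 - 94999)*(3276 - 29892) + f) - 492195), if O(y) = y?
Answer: I*√24715963509043935/5 ≈ 3.1443e+7*I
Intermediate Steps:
f = -1596/5 (f = (-24 + 12/10)*14 = (-24 + 12*(⅒))*14 = (-24 + 6/5)*14 = -114/5*14 = -1596/5 ≈ -319.20)
√((-98229 - 132844)*((-65749 - 94999)*(3276 - 29892) + f) - 492195) = √((-98229 - 132844)*((-65749 - 94999)*(3276 - 29892) - 1596/5) - 492195) = √(-231073*(-160748*(-26616) - 1596/5) - 492195) = √(-231073*(4278468768 - 1596/5) - 492195) = √(-231073*21392342244/5 - 492195) = √(-4943192699347812/5 - 492195) = √(-4943192701808787/5) = I*√24715963509043935/5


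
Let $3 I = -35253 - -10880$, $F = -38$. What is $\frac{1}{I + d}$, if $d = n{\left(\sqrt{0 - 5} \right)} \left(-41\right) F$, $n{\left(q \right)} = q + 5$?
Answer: $- \frac{3009}{110237389} - \frac{14022 i \sqrt{5}}{110237389} \approx -2.7296 \cdot 10^{-5} - 0.00028442 i$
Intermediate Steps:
$I = - \frac{24373}{3}$ ($I = \frac{-35253 - -10880}{3} = \frac{-35253 + 10880}{3} = \frac{1}{3} \left(-24373\right) = - \frac{24373}{3} \approx -8124.3$)
$n{\left(q \right)} = 5 + q$
$d = 7790 + 1558 i \sqrt{5}$ ($d = \left(5 + \sqrt{0 - 5}\right) \left(-41\right) \left(-38\right) = \left(5 + \sqrt{-5}\right) \left(-41\right) \left(-38\right) = \left(5 + i \sqrt{5}\right) \left(-41\right) \left(-38\right) = \left(-205 - 41 i \sqrt{5}\right) \left(-38\right) = 7790 + 1558 i \sqrt{5} \approx 7790.0 + 3483.8 i$)
$\frac{1}{I + d} = \frac{1}{- \frac{24373}{3} + \left(7790 + 1558 i \sqrt{5}\right)} = \frac{1}{- \frac{1003}{3} + 1558 i \sqrt{5}}$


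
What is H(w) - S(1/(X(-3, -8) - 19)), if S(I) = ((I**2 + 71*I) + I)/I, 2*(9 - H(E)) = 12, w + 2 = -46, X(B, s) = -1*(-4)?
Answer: -1034/15 ≈ -68.933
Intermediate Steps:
X(B, s) = 4
w = -48 (w = -2 - 46 = -48)
H(E) = 3 (H(E) = 9 - 1/2*12 = 9 - 6 = 3)
S(I) = (I**2 + 72*I)/I
H(w) - S(1/(X(-3, -8) - 19)) = 3 - (72 + 1/(4 - 19)) = 3 - (72 + 1/(-15)) = 3 - (72 - 1/15) = 3 - 1*1079/15 = 3 - 1079/15 = -1034/15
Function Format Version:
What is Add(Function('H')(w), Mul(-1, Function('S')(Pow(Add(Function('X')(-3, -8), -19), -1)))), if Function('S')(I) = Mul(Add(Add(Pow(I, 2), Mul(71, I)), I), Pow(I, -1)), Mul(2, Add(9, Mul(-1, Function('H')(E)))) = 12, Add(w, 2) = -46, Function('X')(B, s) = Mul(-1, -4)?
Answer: Rational(-1034, 15) ≈ -68.933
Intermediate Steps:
Function('X')(B, s) = 4
w = -48 (w = Add(-2, -46) = -48)
Function('H')(E) = 3 (Function('H')(E) = Add(9, Mul(Rational(-1, 2), 12)) = Add(9, -6) = 3)
Function('S')(I) = Mul(Pow(I, -1), Add(Pow(I, 2), Mul(72, I))) (Function('S')(I) = Mul(Add(Pow(I, 2), Mul(72, I)), Pow(I, -1)) = Mul(Pow(I, -1), Add(Pow(I, 2), Mul(72, I))))
Add(Function('H')(w), Mul(-1, Function('S')(Pow(Add(Function('X')(-3, -8), -19), -1)))) = Add(3, Mul(-1, Add(72, Pow(Add(4, -19), -1)))) = Add(3, Mul(-1, Add(72, Pow(-15, -1)))) = Add(3, Mul(-1, Add(72, Rational(-1, 15)))) = Add(3, Mul(-1, Rational(1079, 15))) = Add(3, Rational(-1079, 15)) = Rational(-1034, 15)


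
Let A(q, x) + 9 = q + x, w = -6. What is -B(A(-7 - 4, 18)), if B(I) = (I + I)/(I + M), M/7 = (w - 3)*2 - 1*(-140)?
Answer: 1/213 ≈ 0.0046948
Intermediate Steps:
A(q, x) = -9 + q + x (A(q, x) = -9 + (q + x) = -9 + q + x)
M = 854 (M = 7*((-6 - 3)*2 - 1*(-140)) = 7*(-9*2 + 140) = 7*(-18 + 140) = 7*122 = 854)
B(I) = 2*I/(854 + I) (B(I) = (I + I)/(I + 854) = (2*I)/(854 + I) = 2*I/(854 + I))
-B(A(-7 - 4, 18)) = -2*(-9 + (-7 - 4) + 18)/(854 + (-9 + (-7 - 4) + 18)) = -2*(-9 - 11 + 18)/(854 + (-9 - 11 + 18)) = -2*(-2)/(854 - 2) = -2*(-2)/852 = -1*(-1/213) = 1/213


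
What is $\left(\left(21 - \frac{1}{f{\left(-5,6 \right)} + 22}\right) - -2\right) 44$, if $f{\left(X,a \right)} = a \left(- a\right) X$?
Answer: $\frac{102190}{101} \approx 1011.8$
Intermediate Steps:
$f{\left(X,a \right)} = - X a^{2}$ ($f{\left(X,a \right)} = - a^{2} X = - X a^{2}$)
$\left(\left(21 - \frac{1}{f{\left(-5,6 \right)} + 22}\right) - -2\right) 44 = \left(\left(21 - \frac{1}{\left(-1\right) \left(-5\right) 6^{2} + 22}\right) - -2\right) 44 = \left(\left(21 - \frac{1}{\left(-1\right) \left(-5\right) 36 + 22}\right) + \left(-1 + 3\right)\right) 44 = \left(\left(21 - \frac{1}{180 + 22}\right) + 2\right) 44 = \left(\left(21 - \frac{1}{202}\right) + 2\right) 44 = \left(\frac{4241}{202} + 2\right) 44 = \frac{4645}{202} \cdot 44 = \frac{102190}{101}$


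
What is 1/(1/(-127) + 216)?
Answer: 127/27431 ≈ 0.0046298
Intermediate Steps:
1/(1/(-127) + 216) = 1/(-1/127 + 216) = 1/(27431/127) = 127/27431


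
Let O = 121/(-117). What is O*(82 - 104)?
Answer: 2662/117 ≈ 22.752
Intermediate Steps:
O = -121/117 (O = 121*(-1/117) = -121/117 ≈ -1.0342)
O*(82 - 104) = -121*(82 - 104)/117 = -121/117*(-22) = 2662/117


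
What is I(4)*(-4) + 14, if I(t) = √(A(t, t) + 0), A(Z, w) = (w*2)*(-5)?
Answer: 14 - 8*I*√10 ≈ 14.0 - 25.298*I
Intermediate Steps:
A(Z, w) = -10*w (A(Z, w) = (2*w)*(-5) = -10*w)
I(t) = √10*√(-t) (I(t) = √(-10*t + 0) = √(-10*t) = √10*√(-t))
I(4)*(-4) + 14 = (√10*√(-1*4))*(-4) + 14 = (√10*√(-4))*(-4) + 14 = (√10*(2*I))*(-4) + 14 = (2*I*√10)*(-4) + 14 = -8*I*√10 + 14 = 14 - 8*I*√10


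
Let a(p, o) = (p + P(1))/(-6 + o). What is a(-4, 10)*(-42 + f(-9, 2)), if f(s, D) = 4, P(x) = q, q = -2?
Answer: 57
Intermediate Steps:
P(x) = -2
a(p, o) = (-2 + p)/(-6 + o) (a(p, o) = (p - 2)/(-6 + o) = (-2 + p)/(-6 + o))
a(-4, 10)*(-42 + f(-9, 2)) = ((-2 - 4)/(-6 + 10))*(-42 + 4) = (-6/4)*(-38) = ((1/4)*(-6))*(-38) = -3/2*(-38) = 57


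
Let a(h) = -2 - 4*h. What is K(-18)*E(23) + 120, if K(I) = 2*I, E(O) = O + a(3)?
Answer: -204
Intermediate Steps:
E(O) = -14 + O (E(O) = O + (-2 - 4*3) = O + (-2 - 12) = O - 14 = -14 + O)
K(-18)*E(23) + 120 = (2*(-18))*(-14 + 23) + 120 = -36*9 + 120 = -324 + 120 = -204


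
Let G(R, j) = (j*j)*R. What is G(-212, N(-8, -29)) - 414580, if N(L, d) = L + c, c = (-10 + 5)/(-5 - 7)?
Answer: -15363773/36 ≈ -4.2677e+5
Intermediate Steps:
c = 5/12 (c = -5/(-12) = -5*(-1/12) = 5/12 ≈ 0.41667)
N(L, d) = 5/12 + L (N(L, d) = L + 5/12 = 5/12 + L)
G(R, j) = R*j² (G(R, j) = j²*R = R*j²)
G(-212, N(-8, -29)) - 414580 = -212*(5/12 - 8)² - 414580 = -212*(-91/12)² - 414580 = -212*8281/144 - 414580 = -438893/36 - 414580 = -15363773/36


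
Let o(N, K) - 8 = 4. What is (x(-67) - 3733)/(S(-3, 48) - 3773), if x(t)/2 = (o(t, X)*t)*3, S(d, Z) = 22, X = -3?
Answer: 8557/3751 ≈ 2.2813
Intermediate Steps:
o(N, K) = 12 (o(N, K) = 8 + 4 = 12)
x(t) = 72*t (x(t) = 2*((12*t)*3) = 2*(36*t) = 72*t)
(x(-67) - 3733)/(S(-3, 48) - 3773) = (72*(-67) - 3733)/(22 - 3773) = (-4824 - 3733)/(-3751) = -8557*(-1/3751) = 8557/3751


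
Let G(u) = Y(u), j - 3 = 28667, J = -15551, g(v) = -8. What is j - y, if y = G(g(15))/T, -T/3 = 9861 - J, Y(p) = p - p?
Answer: 28670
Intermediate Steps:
Y(p) = 0
j = 28670 (j = 3 + 28667 = 28670)
G(u) = 0
T = -76236 (T = -3*(9861 - 1*(-15551)) = -3*(9861 + 15551) = -3*25412 = -76236)
y = 0 (y = 0/(-76236) = 0*(-1/76236) = 0)
j - y = 28670 - 1*0 = 28670 + 0 = 28670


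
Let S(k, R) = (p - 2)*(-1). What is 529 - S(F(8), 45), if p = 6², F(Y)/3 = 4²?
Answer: 563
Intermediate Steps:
F(Y) = 48 (F(Y) = 3*4² = 3*16 = 48)
p = 36
S(k, R) = -34 (S(k, R) = (36 - 2)*(-1) = 34*(-1) = -34)
529 - S(F(8), 45) = 529 - 1*(-34) = 529 + 34 = 563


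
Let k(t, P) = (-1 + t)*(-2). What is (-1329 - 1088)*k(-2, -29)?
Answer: -14502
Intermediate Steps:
k(t, P) = 2 - 2*t
(-1329 - 1088)*k(-2, -29) = (-1329 - 1088)*(2 - 2*(-2)) = -2417*(2 + 4) = -2417*6 = -14502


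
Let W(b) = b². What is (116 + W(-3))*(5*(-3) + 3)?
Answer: -1500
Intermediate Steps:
(116 + W(-3))*(5*(-3) + 3) = (116 + (-3)²)*(5*(-3) + 3) = (116 + 9)*(-15 + 3) = 125*(-12) = -1500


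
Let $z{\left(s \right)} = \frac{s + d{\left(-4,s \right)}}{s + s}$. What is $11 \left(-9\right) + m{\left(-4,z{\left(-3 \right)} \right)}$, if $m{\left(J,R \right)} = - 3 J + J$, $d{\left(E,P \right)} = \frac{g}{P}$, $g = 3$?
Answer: $-91$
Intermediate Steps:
$d{\left(E,P \right)} = \frac{3}{P}$
$z{\left(s \right)} = \frac{s + \frac{3}{s}}{2 s}$ ($z{\left(s \right)} = \frac{s + \frac{3}{s}}{s + s} = \frac{s + \frac{3}{s}}{2 s}$)
$m{\left(J,R \right)} = - 2 J$
$11 \left(-9\right) + m{\left(-4,z{\left(-3 \right)} \right)} = 11 \left(-9\right) - -8 = -99 + 8 = -91$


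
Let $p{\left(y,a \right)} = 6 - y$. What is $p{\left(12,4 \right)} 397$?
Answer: $-2382$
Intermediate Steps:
$p{\left(12,4 \right)} 397 = \left(6 - 12\right) 397 = \left(-6\right) 397 = -2382$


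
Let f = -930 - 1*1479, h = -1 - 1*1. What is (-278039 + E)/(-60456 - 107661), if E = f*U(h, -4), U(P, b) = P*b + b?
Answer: 287675/168117 ≈ 1.7112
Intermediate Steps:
h = -2 (h = -1 - 1 = -2)
U(P, b) = b + P*b
f = -2409 (f = -930 - 1479 = -2409)
E = -9636 (E = -(-9636)*(1 - 2) = -(-9636)*(-1) = -2409*4 = -9636)
(-278039 + E)/(-60456 - 107661) = (-278039 - 9636)/(-60456 - 107661) = -287675/(-168117) = -287675*(-1/168117) = 287675/168117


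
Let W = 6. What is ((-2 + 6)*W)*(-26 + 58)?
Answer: 768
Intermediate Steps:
((-2 + 6)*W)*(-26 + 58) = ((-2 + 6)*6)*(-26 + 58) = (4*6)*32 = 24*32 = 768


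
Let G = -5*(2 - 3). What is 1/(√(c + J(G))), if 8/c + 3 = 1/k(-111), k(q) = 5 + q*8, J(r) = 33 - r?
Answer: 5*√111194/8392 ≈ 0.19868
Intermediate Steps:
G = 5 (G = -5*(-1) = 5)
k(q) = 5 + 8*q
c = -3532/1325 (c = 8/(-3 + 1/(5 + 8*(-111))) = 8/(-3 + 1/(5 - 888)) = 8/(-3 + 1/(-883)) = 8/(-3 - 1/883) = 8/(-2650/883) = 8*(-883/2650) = -3532/1325 ≈ -2.6657)
1/(√(c + J(G))) = 1/(√(-3532/1325 + (33 - 1*5))) = 1/(√(-3532/1325 + (33 - 5))) = 1/(√(-3532/1325 + 28)) = 1/(√(33568/1325)) = 1/(4*√111194/265) = 5*√111194/8392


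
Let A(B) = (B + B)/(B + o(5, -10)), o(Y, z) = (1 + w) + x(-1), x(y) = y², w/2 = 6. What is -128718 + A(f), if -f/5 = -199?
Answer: -129874472/1009 ≈ -1.2872e+5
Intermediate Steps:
w = 12 (w = 2*6 = 12)
f = 995 (f = -5*(-199) = 995)
o(Y, z) = 14 (o(Y, z) = (1 + 12) + (-1)² = 13 + 1 = 14)
A(B) = 2*B/(14 + B) (A(B) = (B + B)/(B + 14) = (2*B)/(14 + B) = 2*B/(14 + B))
-128718 + A(f) = -128718 + 2*995/(14 + 995) = -128718 + 2*995/1009 = -128718 + 2*995*(1/1009) = -128718 + 1990/1009 = -129874472/1009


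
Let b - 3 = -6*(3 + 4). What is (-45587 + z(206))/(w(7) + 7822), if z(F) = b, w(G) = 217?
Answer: -45626/8039 ≈ -5.6756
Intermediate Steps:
b = -39 (b = 3 - 6*(3 + 4) = 3 - 6*7 = 3 - 42 = -39)
z(F) = -39
(-45587 + z(206))/(w(7) + 7822) = (-45587 - 39)/(217 + 7822) = -45626/8039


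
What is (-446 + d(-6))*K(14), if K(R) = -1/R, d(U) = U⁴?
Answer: -425/7 ≈ -60.714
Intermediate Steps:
(-446 + d(-6))*K(14) = (-446 + (-6)⁴)*(-1/14) = (-446 + 1296)*(-1*1/14) = 850*(-1/14) = -425/7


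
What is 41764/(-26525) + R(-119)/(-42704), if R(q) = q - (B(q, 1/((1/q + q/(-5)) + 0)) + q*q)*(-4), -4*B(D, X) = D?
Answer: -48323117/16657700 ≈ -2.9009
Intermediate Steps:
B(D, X) = -D/4
R(q) = 4*q² (R(q) = q - (-q/4 + q*q)*(-4) = q - (-q/4 + q²)*(-4) = q - (q² - q/4)*(-4) = q - (q - 4*q²) = q + (-q + 4*q²) = 4*q²)
41764/(-26525) + R(-119)/(-42704) = 41764/(-26525) + (4*(-119)²)/(-42704) = 41764*(-1/26525) + (4*14161)*(-1/42704) = -41764/26525 + 56644*(-1/42704) = -41764/26525 - 833/628 = -48323117/16657700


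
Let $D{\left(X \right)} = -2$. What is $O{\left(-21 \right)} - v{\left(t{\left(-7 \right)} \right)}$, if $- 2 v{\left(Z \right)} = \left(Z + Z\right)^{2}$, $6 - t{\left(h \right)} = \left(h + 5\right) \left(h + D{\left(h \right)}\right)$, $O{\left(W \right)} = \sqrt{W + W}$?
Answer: $288 + i \sqrt{42} \approx 288.0 + 6.4807 i$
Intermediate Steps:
$O{\left(W \right)} = \sqrt{2} \sqrt{W}$ ($O{\left(W \right)} = \sqrt{2 W} = \sqrt{2} \sqrt{W}$)
$t{\left(h \right)} = 6 - \left(-2 + h\right) \left(5 + h\right)$ ($t{\left(h \right)} = 6 - \left(h + 5\right) \left(h - 2\right) = 6 - \left(5 + h\right) \left(-2 + h\right) = 6 - \left(-2 + h\right) \left(5 + h\right)$)
$v{\left(Z \right)} = - 2 Z^{2}$ ($v{\left(Z \right)} = - \frac{\left(Z + Z\right)^{2}}{2} = - \frac{\left(2 Z\right)^{2}}{2} = - \frac{4 Z^{2}}{2} = - 2 Z^{2}$)
$O{\left(-21 \right)} - v{\left(t{\left(-7 \right)} \right)} = \sqrt{2} \sqrt{-21} - - 2 \left(16 - \left(-7\right)^{2} - -21\right)^{2} = \sqrt{2} i \sqrt{21} - - 2 \left(16 - 49 + 21\right)^{2} = i \sqrt{42} - - 2 \left(16 - 49 + 21\right)^{2} = i \sqrt{42} - - 2 \left(-12\right)^{2} = i \sqrt{42} - \left(-2\right) 144 = i \sqrt{42} - -288 = i \sqrt{42} + 288 = 288 + i \sqrt{42}$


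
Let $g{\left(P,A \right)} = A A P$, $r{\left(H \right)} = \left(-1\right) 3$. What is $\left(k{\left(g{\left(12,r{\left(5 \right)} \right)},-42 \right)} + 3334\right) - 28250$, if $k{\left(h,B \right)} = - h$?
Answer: $-25024$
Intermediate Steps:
$r{\left(H \right)} = -3$
$g{\left(P,A \right)} = P A^{2}$ ($g{\left(P,A \right)} = A^{2} P = P A^{2}$)
$\left(k{\left(g{\left(12,r{\left(5 \right)} \right)},-42 \right)} + 3334\right) - 28250 = \left(- 12 \left(-3\right)^{2} + 3334\right) - 28250 = \left(- 12 \cdot 9 + 3334\right) - 28250 = \left(\left(-1\right) 108 + 3334\right) - 28250 = \left(-108 + 3334\right) - 28250 = 3226 - 28250 = -25024$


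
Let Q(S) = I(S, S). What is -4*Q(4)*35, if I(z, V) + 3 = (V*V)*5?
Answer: -10780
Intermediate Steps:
I(z, V) = -3 + 5*V**2 (I(z, V) = -3 + (V*V)*5 = -3 + V**2*5 = -3 + 5*V**2)
Q(S) = -3 + 5*S**2
-4*Q(4)*35 = -4*(-3 + 5*4**2)*35 = -4*(-3 + 5*16)*35 = -4*(-3 + 80)*35 = -4*77*35 = -308*35 = -10780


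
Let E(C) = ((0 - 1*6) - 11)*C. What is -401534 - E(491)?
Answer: -393187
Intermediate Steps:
E(C) = -17*C (E(C) = ((0 - 6) - 11)*C = (-6 - 11)*C = -17*C)
-401534 - E(491) = -401534 - (-17)*491 = -401534 - 1*(-8347) = -401534 + 8347 = -393187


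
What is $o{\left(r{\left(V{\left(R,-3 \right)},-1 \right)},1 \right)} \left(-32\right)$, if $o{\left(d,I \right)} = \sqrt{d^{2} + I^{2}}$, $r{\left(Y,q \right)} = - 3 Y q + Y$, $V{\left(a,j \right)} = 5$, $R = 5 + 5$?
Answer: $- 32 \sqrt{401} \approx -640.8$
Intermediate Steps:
$R = 10$
$r{\left(Y,q \right)} = Y - 3 Y q$ ($r{\left(Y,q \right)} = - 3 Y q + Y = Y - 3 Y q$)
$o{\left(d,I \right)} = \sqrt{I^{2} + d^{2}}$
$o{\left(r{\left(V{\left(R,-3 \right)},-1 \right)},1 \right)} \left(-32\right) = \sqrt{1^{2} + \left(5 \left(1 - -3\right)\right)^{2}} \left(-32\right) = \sqrt{1 + \left(5 \left(1 + 3\right)\right)^{2}} \left(-32\right) = \sqrt{1 + \left(5 \cdot 4\right)^{2}} \left(-32\right) = \sqrt{1 + 20^{2}} \left(-32\right) = \sqrt{1 + 400} \left(-32\right) = \sqrt{401} \left(-32\right) = - 32 \sqrt{401}$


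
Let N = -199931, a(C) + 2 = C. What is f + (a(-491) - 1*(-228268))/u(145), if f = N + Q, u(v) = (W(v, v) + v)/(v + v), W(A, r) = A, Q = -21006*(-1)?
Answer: 48850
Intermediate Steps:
Q = 21006
a(C) = -2 + C
u(v) = 1 (u(v) = (v + v)/(v + v) = (2*v)/((2*v)) = (2*v)*(1/(2*v)) = 1)
f = -178925 (f = -199931 + 21006 = -178925)
f + (a(-491) - 1*(-228268))/u(145) = -178925 + ((-2 - 491) - 1*(-228268))/1 = -178925 + (-493 + 228268)*1 = -178925 + 227775*1 = -178925 + 227775 = 48850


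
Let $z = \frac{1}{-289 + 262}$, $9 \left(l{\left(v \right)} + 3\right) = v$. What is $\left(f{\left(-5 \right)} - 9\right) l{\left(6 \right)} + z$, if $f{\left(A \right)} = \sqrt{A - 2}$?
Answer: $\frac{566}{27} - \frac{7 i \sqrt{7}}{3} \approx 20.963 - 6.1734 i$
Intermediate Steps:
$l{\left(v \right)} = -3 + \frac{v}{9}$
$f{\left(A \right)} = \sqrt{-2 + A}$
$z = - \frac{1}{27}$ ($z = \frac{1}{-27} = - \frac{1}{27} \approx -0.037037$)
$\left(f{\left(-5 \right)} - 9\right) l{\left(6 \right)} + z = \left(\sqrt{-2 - 5} - 9\right) \left(-3 + \frac{1}{9} \cdot 6\right) - \frac{1}{27} = \left(\sqrt{-7} - 9\right) \left(-3 + \frac{2}{3}\right) - \frac{1}{27} = \left(i \sqrt{7} - 9\right) \left(- \frac{7}{3}\right) - \frac{1}{27} = \left(-9 + i \sqrt{7}\right) \left(- \frac{7}{3}\right) - \frac{1}{27} = \left(21 - \frac{7 i \sqrt{7}}{3}\right) - \frac{1}{27} = \frac{566}{27} - \frac{7 i \sqrt{7}}{3}$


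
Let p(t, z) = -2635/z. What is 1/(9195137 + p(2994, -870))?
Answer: 174/1599954365 ≈ 1.0875e-7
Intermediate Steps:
1/(9195137 + p(2994, -870)) = 1/(9195137 - 2635/(-870)) = 1/(9195137 - 2635*(-1/870)) = 1/(9195137 + 527/174) = 1/(1599954365/174) = 174/1599954365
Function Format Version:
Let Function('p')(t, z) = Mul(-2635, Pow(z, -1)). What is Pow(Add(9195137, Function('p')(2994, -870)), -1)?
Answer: Rational(174, 1599954365) ≈ 1.0875e-7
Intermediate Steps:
Pow(Add(9195137, Function('p')(2994, -870)), -1) = Pow(Add(9195137, Mul(-2635, Pow(-870, -1))), -1) = Pow(Add(9195137, Mul(-2635, Rational(-1, 870))), -1) = Pow(Add(9195137, Rational(527, 174)), -1) = Pow(Rational(1599954365, 174), -1) = Rational(174, 1599954365)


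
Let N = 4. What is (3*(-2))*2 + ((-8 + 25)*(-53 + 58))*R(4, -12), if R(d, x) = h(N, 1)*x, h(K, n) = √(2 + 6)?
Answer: -12 - 2040*√2 ≈ -2897.0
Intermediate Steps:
h(K, n) = 2*√2 (h(K, n) = √8 = 2*√2)
R(d, x) = 2*x*√2 (R(d, x) = (2*√2)*x = 2*x*√2)
(3*(-2))*2 + ((-8 + 25)*(-53 + 58))*R(4, -12) = (3*(-2))*2 + ((-8 + 25)*(-53 + 58))*(2*(-12)*√2) = -6*2 + (17*5)*(-24*√2) = -12 + 85*(-24*√2) = -12 - 2040*√2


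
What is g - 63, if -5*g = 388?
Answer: -703/5 ≈ -140.60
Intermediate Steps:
g = -388/5 (g = -⅕*388 = -388/5 ≈ -77.600)
g - 63 = -388/5 - 63 = -703/5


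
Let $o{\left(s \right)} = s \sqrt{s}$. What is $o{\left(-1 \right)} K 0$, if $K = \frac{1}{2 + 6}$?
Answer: $0$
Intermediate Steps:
$o{\left(s \right)} = s^{\frac{3}{2}}$
$K = \frac{1}{8} \approx 0.125$
$o{\left(-1 \right)} K 0 = \left(-1\right)^{\frac{3}{2}} \cdot \frac{1}{8} \cdot 0 = - i \frac{1}{8} \cdot 0 = - \frac{i}{8} \cdot 0 = 0$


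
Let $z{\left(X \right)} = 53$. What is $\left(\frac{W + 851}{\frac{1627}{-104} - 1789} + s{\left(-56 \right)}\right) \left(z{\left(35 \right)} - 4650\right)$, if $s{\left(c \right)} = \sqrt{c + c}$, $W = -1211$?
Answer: $- \frac{57370560}{62561} - 18388 i \sqrt{7} \approx -917.03 - 48650.0 i$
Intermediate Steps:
$s{\left(c \right)} = \sqrt{2} \sqrt{c}$ ($s{\left(c \right)} = \sqrt{2 c} = \sqrt{2} \sqrt{c}$)
$\left(\frac{W + 851}{\frac{1627}{-104} - 1789} + s{\left(-56 \right)}\right) \left(z{\left(35 \right)} - 4650\right) = \left(\frac{-1211 + 851}{\frac{1627}{-104} - 1789} + \sqrt{2} \sqrt{-56}\right) \left(53 - 4650\right) = \left(- \frac{360}{1627 \left(- \frac{1}{104}\right) - 1789} + \sqrt{2} \cdot 2 i \sqrt{14}\right) \left(-4597\right) = \left(- \frac{360}{- \frac{1627}{104} - 1789} + 4 i \sqrt{7}\right) \left(-4597\right) = \left(- \frac{360}{- \frac{187683}{104}} + 4 i \sqrt{7}\right) \left(-4597\right) = \left(\left(-360\right) \left(- \frac{104}{187683}\right) + 4 i \sqrt{7}\right) \left(-4597\right) = \left(\frac{12480}{62561} + 4 i \sqrt{7}\right) \left(-4597\right) = - \frac{57370560}{62561} - 18388 i \sqrt{7}$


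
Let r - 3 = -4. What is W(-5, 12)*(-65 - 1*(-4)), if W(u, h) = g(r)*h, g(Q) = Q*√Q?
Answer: 732*I ≈ 732.0*I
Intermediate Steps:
r = -1 (r = 3 - 4 = -1)
g(Q) = Q^(3/2)
W(u, h) = -I*h (W(u, h) = (-1)^(3/2)*h = (-I)*h = -I*h)
W(-5, 12)*(-65 - 1*(-4)) = (-1*I*12)*(-65 - 1*(-4)) = (-12*I)*(-65 + 4) = -12*I*(-61) = 732*I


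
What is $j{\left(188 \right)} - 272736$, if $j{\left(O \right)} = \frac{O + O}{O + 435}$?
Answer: $- \frac{169914152}{623} \approx -2.7274 \cdot 10^{5}$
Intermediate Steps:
$j{\left(O \right)} = \frac{2 O}{435 + O}$
$j{\left(188 \right)} - 272736 = 2 \cdot 188 \frac{1}{435 + 188} - 272736 = 2 \cdot 188 \cdot \frac{1}{623} - 272736 = \frac{376}{623} - 272736 = - \frac{169914152}{623}$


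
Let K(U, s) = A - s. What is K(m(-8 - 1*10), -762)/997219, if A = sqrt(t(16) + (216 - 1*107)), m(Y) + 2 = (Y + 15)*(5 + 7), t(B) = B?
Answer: 762/997219 + 5*sqrt(5)/997219 ≈ 0.00077534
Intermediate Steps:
m(Y) = 178 + 12*Y (m(Y) = -2 + (Y + 15)*(5 + 7) = -2 + (15 + Y)*12 = -2 + (180 + 12*Y) = 178 + 12*Y)
A = 5*sqrt(5) (A = sqrt(16 + (216 - 1*107)) = sqrt(16 + (216 - 107)) = sqrt(16 + 109) = sqrt(125) = 5*sqrt(5) ≈ 11.180)
K(U, s) = -s + 5*sqrt(5) (K(U, s) = 5*sqrt(5) - s = -s + 5*sqrt(5))
K(m(-8 - 1*10), -762)/997219 = (-1*(-762) + 5*sqrt(5))/997219 = (762 + 5*sqrt(5))*(1/997219) = 762/997219 + 5*sqrt(5)/997219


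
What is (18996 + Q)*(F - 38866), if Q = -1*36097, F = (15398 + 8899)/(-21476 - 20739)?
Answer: 28058508280187/42215 ≈ 6.6466e+8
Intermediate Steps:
F = -24297/42215 (F = 24297/(-42215) = 24297*(-1/42215) = -24297/42215 ≈ -0.57555)
Q = -36097
(18996 + Q)*(F - 38866) = (18996 - 36097)*(-24297/42215 - 38866) = -17101*(-1640752487/42215) = 28058508280187/42215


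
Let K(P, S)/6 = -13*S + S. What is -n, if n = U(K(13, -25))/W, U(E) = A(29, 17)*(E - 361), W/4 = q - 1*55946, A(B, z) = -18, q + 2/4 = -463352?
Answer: -4317/346199 ≈ -0.012470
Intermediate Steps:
q = -926705/2 (q = -½ - 463352 = -926705/2 ≈ -4.6335e+5)
K(P, S) = -72*S (K(P, S) = 6*(-13*S + S) = 6*(-12*S) = -72*S)
W = -2077194 (W = 4*(-926705/2 - 1*55946) = 4*(-926705/2 - 55946) = 4*(-1038597/2) = -2077194)
U(E) = 6498 - 18*E (U(E) = -18*(E - 361) = -18*(-361 + E) = 6498 - 18*E)
n = 4317/346199 (n = (6498 - (-1296)*(-25))/(-2077194) = (6498 - 18*1800)*(-1/2077194) = (6498 - 32400)*(-1/2077194) = -25902*(-1/2077194) = 4317/346199 ≈ 0.012470)
-n = -1*4317/346199 = -4317/346199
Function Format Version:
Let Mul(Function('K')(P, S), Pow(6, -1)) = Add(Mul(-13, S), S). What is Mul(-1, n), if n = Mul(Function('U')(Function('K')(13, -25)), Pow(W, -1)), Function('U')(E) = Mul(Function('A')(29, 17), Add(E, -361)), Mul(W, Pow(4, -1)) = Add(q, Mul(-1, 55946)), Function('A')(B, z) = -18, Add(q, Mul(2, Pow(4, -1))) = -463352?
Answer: Rational(-4317, 346199) ≈ -0.012470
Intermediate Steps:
q = Rational(-926705, 2) (q = Add(Rational(-1, 2), -463352) = Rational(-926705, 2) ≈ -4.6335e+5)
Function('K')(P, S) = Mul(-72, S) (Function('K')(P, S) = Mul(6, Add(Mul(-13, S), S)) = Mul(6, Mul(-12, S)) = Mul(-72, S))
W = -2077194 (W = Mul(4, Add(Rational(-926705, 2), Mul(-1, 55946))) = Mul(4, Add(Rational(-926705, 2), -55946)) = Mul(4, Rational(-1038597, 2)) = -2077194)
Function('U')(E) = Add(6498, Mul(-18, E)) (Function('U')(E) = Mul(-18, Add(E, -361)) = Mul(-18, Add(-361, E)) = Add(6498, Mul(-18, E)))
n = Rational(4317, 346199) (n = Mul(Add(6498, Mul(-18, Mul(-72, -25))), Pow(-2077194, -1)) = Mul(Add(6498, Mul(-18, 1800)), Rational(-1, 2077194)) = Mul(Add(6498, -32400), Rational(-1, 2077194)) = Mul(-25902, Rational(-1, 2077194)) = Rational(4317, 346199) ≈ 0.012470)
Mul(-1, n) = Mul(-1, Rational(4317, 346199)) = Rational(-4317, 346199)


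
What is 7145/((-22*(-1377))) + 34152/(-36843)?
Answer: -257119151/372040614 ≈ -0.69110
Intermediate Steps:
7145/((-22*(-1377))) + 34152/(-36843) = 7145/30294 + 34152*(-1/36843) = 7145*(1/30294) - 11384/12281 = 7145/30294 - 11384/12281 = -257119151/372040614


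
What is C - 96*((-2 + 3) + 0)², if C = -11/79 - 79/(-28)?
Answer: -206419/2212 ≈ -93.318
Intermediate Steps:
C = 5933/2212 (C = -11*1/79 - 79*(-1/28) = -11/79 + 79/28 = 5933/2212 ≈ 2.6822)
C - 96*((-2 + 3) + 0)² = 5933/2212 - 96*((-2 + 3) + 0)² = 5933/2212 - 96*(1 + 0)² = 5933/2212 - 96*1² = 5933/2212 - 96*1 = 5933/2212 - 96 = -206419/2212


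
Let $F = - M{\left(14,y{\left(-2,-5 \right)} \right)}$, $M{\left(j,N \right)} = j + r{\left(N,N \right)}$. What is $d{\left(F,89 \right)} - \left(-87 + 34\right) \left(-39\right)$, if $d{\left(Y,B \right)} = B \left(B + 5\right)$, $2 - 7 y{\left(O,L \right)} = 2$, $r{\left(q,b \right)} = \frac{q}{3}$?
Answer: $6299$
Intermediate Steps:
$r{\left(q,b \right)} = \frac{q}{3}$ ($r{\left(q,b \right)} = q \frac{1}{3} = \frac{q}{3}$)
$y{\left(O,L \right)} = 0$ ($y{\left(O,L \right)} = \frac{2}{7} - \frac{2}{7} = 0$)
$M{\left(j,N \right)} = j + \frac{N}{3}$
$F = -14$ ($F = - (14 + \frac{1}{3} \cdot 0) = - (14 + 0) = \left(-1\right) 14 = -14$)
$d{\left(Y,B \right)} = B \left(5 + B\right)$
$d{\left(F,89 \right)} - \left(-87 + 34\right) \left(-39\right) = 89 \left(5 + 89\right) - \left(-87 + 34\right) \left(-39\right) = 89 \cdot 94 - \left(-53\right) \left(-39\right) = 8366 - 2067 = 6299$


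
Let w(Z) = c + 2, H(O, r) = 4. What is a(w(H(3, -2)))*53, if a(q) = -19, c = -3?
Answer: -1007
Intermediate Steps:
w(Z) = -1 (w(Z) = -3 + 2 = -1)
a(w(H(3, -2)))*53 = -19*53 = -1007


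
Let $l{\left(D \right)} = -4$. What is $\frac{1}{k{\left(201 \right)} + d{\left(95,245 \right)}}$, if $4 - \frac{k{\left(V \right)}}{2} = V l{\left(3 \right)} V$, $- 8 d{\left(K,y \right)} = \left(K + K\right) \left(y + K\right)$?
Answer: $\frac{1}{315141} \approx 3.1732 \cdot 10^{-6}$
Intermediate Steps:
$d{\left(K,y \right)} = - \frac{K \left(K + y\right)}{4}$ ($d{\left(K,y \right)} = - \frac{\left(K + K\right) \left(y + K\right)}{8} = - \frac{2 K \left(K + y\right)}{8} = - \frac{K \left(K + y\right)}{4}$)
$k{\left(V \right)} = 8 + 8 V^{2}$ ($k{\left(V \right)} = 8 - 2 V \left(-4\right) V = 8 - 2 - 4 V V = 8 - 2 \left(- 4 V^{2}\right) = 8 + 8 V^{2}$)
$\frac{1}{k{\left(201 \right)} + d{\left(95,245 \right)}} = \frac{1}{\left(8 + 8 \cdot 201^{2}\right) - \frac{95 \left(95 + 245\right)}{4}} = \frac{1}{\left(8 + 8 \cdot 40401\right) - \frac{95}{4} \cdot 340} = \frac{1}{\left(8 + 323208\right) - 8075} = \frac{1}{323216 - 8075} = \frac{1}{315141}$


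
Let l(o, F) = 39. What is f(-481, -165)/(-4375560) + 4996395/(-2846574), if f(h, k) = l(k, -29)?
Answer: -404854391159/230654728360 ≈ -1.7552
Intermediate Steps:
f(h, k) = 39
f(-481, -165)/(-4375560) + 4996395/(-2846574) = 39/(-4375560) + 4996395/(-2846574) = 39*(-1/4375560) + 4996395*(-1/2846574) = -13/1458520 - 555155/316286 = -404854391159/230654728360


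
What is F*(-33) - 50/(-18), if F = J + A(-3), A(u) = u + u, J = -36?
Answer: 12499/9 ≈ 1388.8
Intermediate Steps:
A(u) = 2*u
F = -42 (F = -36 + 2*(-3) = -36 - 6 = -42)
F*(-33) - 50/(-18) = -42*(-33) - 50/(-18) = 1386 - 50*(-1/18) = 1386 + 25/9 = 12499/9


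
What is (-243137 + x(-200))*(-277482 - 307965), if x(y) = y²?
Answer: 118925947239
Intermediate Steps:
(-243137 + x(-200))*(-277482 - 307965) = (-243137 + (-200)²)*(-277482 - 307965) = (-243137 + 40000)*(-585447) = -203137*(-585447) = 118925947239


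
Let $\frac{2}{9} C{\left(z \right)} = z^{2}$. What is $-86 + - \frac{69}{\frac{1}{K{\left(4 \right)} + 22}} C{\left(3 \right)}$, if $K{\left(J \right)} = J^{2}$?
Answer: $-106277$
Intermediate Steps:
$C{\left(z \right)} = \frac{9 z^{2}}{2}$
$-86 + - \frac{69}{\frac{1}{K{\left(4 \right)} + 22}} C{\left(3 \right)} = -86 + - \frac{69}{\frac{1}{4^{2} + 22}} \frac{9 \cdot 3^{2}}{2} = -86 + - \frac{69}{\frac{1}{16 + 22}} \cdot \frac{9}{2} \cdot 9 = -86 + - \frac{69}{\frac{1}{38}} \cdot \frac{81}{2} = -86 + - 69 \frac{1}{\frac{1}{38}} \cdot \frac{81}{2} = -86 + \left(-69\right) 38 \cdot \frac{81}{2} = -86 - 106191 = -106277$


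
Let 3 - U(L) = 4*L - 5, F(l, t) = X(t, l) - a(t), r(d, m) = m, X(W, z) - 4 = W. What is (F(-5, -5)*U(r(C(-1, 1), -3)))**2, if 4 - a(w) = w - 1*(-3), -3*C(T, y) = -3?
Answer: 19600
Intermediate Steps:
C(T, y) = 1 (C(T, y) = -1/3*(-3) = 1)
a(w) = 1 - w (a(w) = 4 - (w - 1*(-3)) = 4 - (w + 3) = 4 - (3 + w) = 4 + (-3 - w) = 1 - w)
X(W, z) = 4 + W
F(l, t) = 3 + 2*t (F(l, t) = (4 + t) - (1 - t) = (4 + t) + (-1 + t) = 3 + 2*t)
U(L) = 8 - 4*L (U(L) = 3 - (4*L - 5) = 3 - (-5 + 4*L) = 3 + (5 - 4*L) = 8 - 4*L)
(F(-5, -5)*U(r(C(-1, 1), -3)))**2 = ((3 + 2*(-5))*(8 - 4*(-3)))**2 = ((3 - 10)*(8 + 12))**2 = (-7*20)**2 = (-140)**2 = 19600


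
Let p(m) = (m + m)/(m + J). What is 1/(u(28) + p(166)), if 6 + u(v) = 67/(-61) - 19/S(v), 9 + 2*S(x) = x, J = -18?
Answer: -2257/15472 ≈ -0.14588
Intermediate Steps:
S(x) = -9/2 + x/2
p(m) = 2*m/(-18 + m) (p(m) = (m + m)/(m - 18) = (2*m)/(-18 + m) = 2*m/(-18 + m))
u(v) = -433/61 - 19/(-9/2 + v/2) (u(v) = -6 + (67/(-61) - 19/(-9/2 + v/2)) = -6 + (67*(-1/61) - 19/(-9/2 + v/2)) = -6 + (-67/61 - 19/(-9/2 + v/2)) = -433/61 - 19/(-9/2 + v/2))
1/(u(28) + p(166)) = 1/((1579 - 433*28)/(61*(-9 + 28)) + 2*166/(-18 + 166)) = 1/((1/61)*(1579 - 12124)/19 + 2*166/148) = 1/((1/61)*(1/19)*(-10545) + 2*166*(1/148)) = 1/(-555/61 + 83/37) = 1/(-15472/2257) = -2257/15472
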